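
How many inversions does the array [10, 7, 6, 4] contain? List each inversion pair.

Finding inversions in [10, 7, 6, 4]:

(0, 1): arr[0]=10 > arr[1]=7
(0, 2): arr[0]=10 > arr[2]=6
(0, 3): arr[0]=10 > arr[3]=4
(1, 2): arr[1]=7 > arr[2]=6
(1, 3): arr[1]=7 > arr[3]=4
(2, 3): arr[2]=6 > arr[3]=4

Total inversions: 6

The array has 6 inversion(s): (0,1), (0,2), (0,3), (1,2), (1,3), (2,3). Each pair (i,j) satisfies i < j and arr[i] > arr[j].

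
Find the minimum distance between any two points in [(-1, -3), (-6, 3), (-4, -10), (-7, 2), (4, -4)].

Computing all pairwise distances among 5 points:

d((-1, -3), (-6, 3)) = 7.8102
d((-1, -3), (-4, -10)) = 7.6158
d((-1, -3), (-7, 2)) = 7.8102
d((-1, -3), (4, -4)) = 5.099
d((-6, 3), (-4, -10)) = 13.1529
d((-6, 3), (-7, 2)) = 1.4142 <-- minimum
d((-6, 3), (4, -4)) = 12.2066
d((-4, -10), (-7, 2)) = 12.3693
d((-4, -10), (4, -4)) = 10.0
d((-7, 2), (4, -4)) = 12.53

Closest pair: (-6, 3) and (-7, 2) with distance 1.4142

The closest pair is (-6, 3) and (-7, 2) with Euclidean distance 1.4142. For 5 points, brute-force pairwise comparison is shown above. For large n, the divide-and-conquer algorithm (sort by x, recurse on halves, check the dividing strip) achieves O(n log n).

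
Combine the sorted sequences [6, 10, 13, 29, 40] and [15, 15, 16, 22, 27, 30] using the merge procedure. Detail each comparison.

Merging process:

Compare 6 vs 15: take 6 from left. Merged: [6]
Compare 10 vs 15: take 10 from left. Merged: [6, 10]
Compare 13 vs 15: take 13 from left. Merged: [6, 10, 13]
Compare 29 vs 15: take 15 from right. Merged: [6, 10, 13, 15]
Compare 29 vs 15: take 15 from right. Merged: [6, 10, 13, 15, 15]
Compare 29 vs 16: take 16 from right. Merged: [6, 10, 13, 15, 15, 16]
Compare 29 vs 22: take 22 from right. Merged: [6, 10, 13, 15, 15, 16, 22]
Compare 29 vs 27: take 27 from right. Merged: [6, 10, 13, 15, 15, 16, 22, 27]
Compare 29 vs 30: take 29 from left. Merged: [6, 10, 13, 15, 15, 16, 22, 27, 29]
Compare 40 vs 30: take 30 from right. Merged: [6, 10, 13, 15, 15, 16, 22, 27, 29, 30]
Append remaining from left: [40]. Merged: [6, 10, 13, 15, 15, 16, 22, 27, 29, 30, 40]

Final merged array: [6, 10, 13, 15, 15, 16, 22, 27, 29, 30, 40]
Total comparisons: 10

The merged array is [6, 10, 13, 15, 15, 16, 22, 27, 29, 30, 40], requiring 10 comparisons. The merge step runs in O(n) time where n is the total number of elements.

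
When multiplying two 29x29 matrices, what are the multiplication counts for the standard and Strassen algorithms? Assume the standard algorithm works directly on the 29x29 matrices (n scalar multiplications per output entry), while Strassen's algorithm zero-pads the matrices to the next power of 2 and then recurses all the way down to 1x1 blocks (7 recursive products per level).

Matrix multiplication for 29x29 matrices:

Strassen's algorithm requires power-of-2 dimensions. Pad 29x29 to 32x32 (next power of 2).

Standard algorithm: 29^3 = 24389 multiplications
Strassen's algorithm: 7^(log2(32)) = 7^5 = 16807 multiplications
Savings: 24389 - 16807 = 7582 multiplications

Standard: 24389 multiplications (29^3). Strassen: 16807 multiplications (7^5, after padding to 32x32). Strassen reduces 8 recursive multiplications to 7 at each level.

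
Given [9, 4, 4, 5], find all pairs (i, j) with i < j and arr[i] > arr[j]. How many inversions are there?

Finding inversions in [9, 4, 4, 5]:

(0, 1): arr[0]=9 > arr[1]=4
(0, 2): arr[0]=9 > arr[2]=4
(0, 3): arr[0]=9 > arr[3]=5

Total inversions: 3

The array has 3 inversion(s): (0,1), (0,2), (0,3). Each pair (i,j) satisfies i < j and arr[i] > arr[j].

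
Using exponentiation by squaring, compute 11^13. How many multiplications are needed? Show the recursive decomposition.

Computing 11^13 by squaring (build up from 11^1; each line after the first costs one multiplication):

11^1 = 11
11^2 = (11^1)^2 = 11^2 = 121
11^3 = 11 * 11^2 = 11 * 121 = 1331
11^6 = (11^3)^2 = 1331^2 = 1771561
11^12 = (11^6)^2 = 1771561^2 = 3138428376721
11^13 = 11 * 11^12 = 11 * 3138428376721 = 34522712143931

Result: 34522712143931
Multiplications needed: 5 (5 lines after 11^1)

11^13 = 34522712143931. Using exponentiation by squaring, this requires 5 multiplications. The key idea: if the exponent is even, square the half-power; if odd, multiply by the base once.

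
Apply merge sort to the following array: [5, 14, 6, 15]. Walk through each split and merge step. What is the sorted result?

Merge sort trace:

Split: [5, 14, 6, 15] -> [5, 14] and [6, 15]
  Split: [5, 14] -> [5] and [14]
  Merge: [5] + [14] -> [5, 14]
  Split: [6, 15] -> [6] and [15]
  Merge: [6] + [15] -> [6, 15]
Merge: [5, 14] + [6, 15] -> [5, 6, 14, 15]

Final sorted array: [5, 6, 14, 15]

The merge sort proceeds by recursively splitting the array and merging sorted halves.
After all merges, the sorted array is [5, 6, 14, 15].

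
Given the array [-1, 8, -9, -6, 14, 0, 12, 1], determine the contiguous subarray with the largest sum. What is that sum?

Using Kadane's algorithm on [-1, 8, -9, -6, 14, 0, 12, 1]:

Scanning through the array:
Position 1 (value 8): max_ending_here = 8, max_so_far = 8
Position 2 (value -9): max_ending_here = -1, max_so_far = 8
Position 3 (value -6): max_ending_here = -6, max_so_far = 8
Position 4 (value 14): max_ending_here = 14, max_so_far = 14
Position 5 (value 0): max_ending_here = 14, max_so_far = 14
Position 6 (value 12): max_ending_here = 26, max_so_far = 26
Position 7 (value 1): max_ending_here = 27, max_so_far = 27

Maximum subarray: [14, 0, 12, 1]
Maximum sum: 27

The maximum subarray is [14, 0, 12, 1] with sum 27. This subarray runs from index 4 to index 7.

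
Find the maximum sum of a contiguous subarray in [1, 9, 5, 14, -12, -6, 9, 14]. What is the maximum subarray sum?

Using Kadane's algorithm on [1, 9, 5, 14, -12, -6, 9, 14]:

Scanning through the array:
Position 1 (value 9): max_ending_here = 10, max_so_far = 10
Position 2 (value 5): max_ending_here = 15, max_so_far = 15
Position 3 (value 14): max_ending_here = 29, max_so_far = 29
Position 4 (value -12): max_ending_here = 17, max_so_far = 29
Position 5 (value -6): max_ending_here = 11, max_so_far = 29
Position 6 (value 9): max_ending_here = 20, max_so_far = 29
Position 7 (value 14): max_ending_here = 34, max_so_far = 34

Maximum subarray: [1, 9, 5, 14, -12, -6, 9, 14]
Maximum sum: 34

The maximum subarray is [1, 9, 5, 14, -12, -6, 9, 14] with sum 34. This subarray runs from index 0 to index 7.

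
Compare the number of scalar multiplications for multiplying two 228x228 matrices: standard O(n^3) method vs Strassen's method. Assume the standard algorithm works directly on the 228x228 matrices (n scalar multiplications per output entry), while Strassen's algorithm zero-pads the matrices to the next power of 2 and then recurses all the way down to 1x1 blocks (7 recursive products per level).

Matrix multiplication for 228x228 matrices:

Strassen's algorithm requires power-of-2 dimensions. Pad 228x228 to 256x256 (next power of 2).

Standard algorithm: 228^3 = 11852352 multiplications
Strassen's algorithm: 7^(log2(256)) = 7^8 = 5764801 multiplications
Savings: 11852352 - 5764801 = 6087551 multiplications

Standard: 11852352 multiplications (228^3). Strassen: 5764801 multiplications (7^8, after padding to 256x256). Strassen reduces 8 recursive multiplications to 7 at each level.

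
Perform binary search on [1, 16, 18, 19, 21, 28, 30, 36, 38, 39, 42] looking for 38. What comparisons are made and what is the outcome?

Binary search for 38 in [1, 16, 18, 19, 21, 28, 30, 36, 38, 39, 42]:

lo=0, hi=10, mid=5, arr[mid]=28 -> 28 < 38, search right half
lo=6, hi=10, mid=8, arr[mid]=38 -> Found target at index 8!

Binary search finds 38 at index 8 after 2 comparisons. The search repeatedly halves the search space by comparing with the middle element.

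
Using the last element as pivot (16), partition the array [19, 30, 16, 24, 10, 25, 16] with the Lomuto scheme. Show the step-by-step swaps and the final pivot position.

Lomuto partition with pivot = 16:

Initial array: [19, 30, 16, 24, 10, 25, 16]

arr[0]=19 > 16: no swap
arr[1]=30 > 16: no swap
arr[2]=16 <= 16: swap with position 0, array becomes [16, 30, 19, 24, 10, 25, 16]
arr[3]=24 > 16: no swap
arr[4]=10 <= 16: swap with position 1, array becomes [16, 10, 19, 24, 30, 25, 16]
arr[5]=25 > 16: no swap

Place pivot at position 2: [16, 10, 16, 24, 30, 25, 19]
Pivot position: 2

After partitioning with pivot 16, the array becomes [16, 10, 16, 24, 30, 25, 19]. The pivot is placed at index 2. All elements to the left of the pivot are <= 16, and all elements to the right are > 16.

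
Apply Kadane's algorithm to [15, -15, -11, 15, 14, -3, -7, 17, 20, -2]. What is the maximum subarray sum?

Using Kadane's algorithm on [15, -15, -11, 15, 14, -3, -7, 17, 20, -2]:

Scanning through the array:
Position 1 (value -15): max_ending_here = 0, max_so_far = 15
Position 2 (value -11): max_ending_here = -11, max_so_far = 15
Position 3 (value 15): max_ending_here = 15, max_so_far = 15
Position 4 (value 14): max_ending_here = 29, max_so_far = 29
Position 5 (value -3): max_ending_here = 26, max_so_far = 29
Position 6 (value -7): max_ending_here = 19, max_so_far = 29
Position 7 (value 17): max_ending_here = 36, max_so_far = 36
Position 8 (value 20): max_ending_here = 56, max_so_far = 56
Position 9 (value -2): max_ending_here = 54, max_so_far = 56

Maximum subarray: [15, 14, -3, -7, 17, 20]
Maximum sum: 56

The maximum subarray is [15, 14, -3, -7, 17, 20] with sum 56. This subarray runs from index 3 to index 8.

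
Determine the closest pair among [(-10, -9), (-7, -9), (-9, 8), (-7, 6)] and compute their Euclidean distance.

Computing all pairwise distances among 4 points:

d((-10, -9), (-7, -9)) = 3.0
d((-10, -9), (-9, 8)) = 17.0294
d((-10, -9), (-7, 6)) = 15.2971
d((-7, -9), (-9, 8)) = 17.1172
d((-7, -9), (-7, 6)) = 15.0
d((-9, 8), (-7, 6)) = 2.8284 <-- minimum

Closest pair: (-9, 8) and (-7, 6) with distance 2.8284

The closest pair is (-9, 8) and (-7, 6) with Euclidean distance 2.8284. For 4 points, brute-force pairwise comparison is shown above. For large n, the divide-and-conquer algorithm (sort by x, recurse on halves, check the dividing strip) achieves O(n log n).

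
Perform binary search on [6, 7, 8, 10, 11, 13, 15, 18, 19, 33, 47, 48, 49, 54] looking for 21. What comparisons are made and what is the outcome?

Binary search for 21 in [6, 7, 8, 10, 11, 13, 15, 18, 19, 33, 47, 48, 49, 54]:

lo=0, hi=13, mid=6, arr[mid]=15 -> 15 < 21, search right half
lo=7, hi=13, mid=10, arr[mid]=47 -> 47 > 21, search left half
lo=7, hi=9, mid=8, arr[mid]=19 -> 19 < 21, search right half
lo=9, hi=9, mid=9, arr[mid]=33 -> 33 > 21, search left half
lo=9 > hi=8, target 21 not found

Binary search determines that 21 is not in the array after 4 comparisons. The search space was exhausted without finding the target.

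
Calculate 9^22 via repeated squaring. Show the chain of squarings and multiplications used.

Computing 9^22 by squaring (build up from 9^1; each line after the first costs one multiplication):

9^1 = 9
9^2 = (9^1)^2 = 9^2 = 81
9^4 = (9^2)^2 = 81^2 = 6561
9^5 = 9 * 9^4 = 9 * 6561 = 59049
9^10 = (9^5)^2 = 59049^2 = 3486784401
9^11 = 9 * 9^10 = 9 * 3486784401 = 31381059609
9^22 = (9^11)^2 = 31381059609^2 = 984770902183611232881

Result: 984770902183611232881
Multiplications needed: 6 (6 lines after 9^1)

9^22 = 984770902183611232881. Using exponentiation by squaring, this requires 6 multiplications. The key idea: if the exponent is even, square the half-power; if odd, multiply by the base once.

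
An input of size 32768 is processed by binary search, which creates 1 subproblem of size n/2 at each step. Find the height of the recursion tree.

For divide and conquer with division factor 2:

Problem sizes at each level:
Level 0: 32768
Level 1: 16384
Level 2: 8192
Level 3: 4096
Level 4: 2048
Level 5: 1024
Level 6: 512
Level 7: 256
Level 8: 128
Level 9: 64
Level 10: 32
Level 11: 16
Level 12: 8
Level 13: 4
Level 14: 2
Level 15: 1

The root is level 0 and the size-1 base case is level 15 (the tree spans levels 0 through 15, i.e. 16 levels counting the root), so the depth is the number of divisions: log_2(32768) = 15

The recursion tree depth is log_2(32768) = 15. At each level, the problem size is divided by 2, so it takes 15 divisions to reduce to a base case of size 1. The algorithm makes 1 recursive call at each level.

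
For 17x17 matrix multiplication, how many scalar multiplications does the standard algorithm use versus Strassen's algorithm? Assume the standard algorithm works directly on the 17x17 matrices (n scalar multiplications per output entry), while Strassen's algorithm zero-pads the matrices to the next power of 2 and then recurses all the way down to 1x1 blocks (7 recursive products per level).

Matrix multiplication for 17x17 matrices:

Strassen's algorithm requires power-of-2 dimensions. Pad 17x17 to 32x32 (next power of 2).

Standard algorithm: 17^3 = 4913 multiplications
Strassen's algorithm: 7^(log2(32)) = 7^5 = 16807 multiplications
Difference: 4913 - 16807 = -11894 (Strassen uses MORE here due to padding overhead — for small or just-over-power-of-2 n, padding can outweigh the per-level savings)

Standard: 4913 multiplications (17^3). Strassen: 16807 multiplications (7^5, after padding to 32x32). Strassen reduces 8 recursive multiplications to 7 at each level.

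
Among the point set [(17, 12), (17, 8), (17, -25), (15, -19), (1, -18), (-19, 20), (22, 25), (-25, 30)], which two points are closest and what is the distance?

Computing all pairwise distances among 8 points:

d((17, 12), (17, 8)) = 4.0 <-- minimum
d((17, 12), (17, -25)) = 37.0
d((17, 12), (15, -19)) = 31.0644
d((17, 12), (1, -18)) = 34.0
d((17, 12), (-19, 20)) = 36.8782
d((17, 12), (22, 25)) = 13.9284
d((17, 12), (-25, 30)) = 45.6946
d((17, 8), (17, -25)) = 33.0
d((17, 8), (15, -19)) = 27.074
d((17, 8), (1, -18)) = 30.5287
d((17, 8), (-19, 20)) = 37.9473
d((17, 8), (22, 25)) = 17.72
d((17, 8), (-25, 30)) = 47.4131
d((17, -25), (15, -19)) = 6.3246
d((17, -25), (1, -18)) = 17.4642
d((17, -25), (-19, 20)) = 57.6281
d((17, -25), (22, 25)) = 50.2494
d((17, -25), (-25, 30)) = 69.2026
d((15, -19), (1, -18)) = 14.0357
d((15, -19), (-19, 20)) = 51.7397
d((15, -19), (22, 25)) = 44.5533
d((15, -19), (-25, 30)) = 63.2535
d((1, -18), (-19, 20)) = 42.9418
d((1, -18), (22, 25)) = 47.8539
d((1, -18), (-25, 30)) = 54.5894
d((-19, 20), (22, 25)) = 41.3038
d((-19, 20), (-25, 30)) = 11.6619
d((22, 25), (-25, 30)) = 47.2652

Closest pair: (17, 12) and (17, 8) with distance 4.0

The closest pair is (17, 12) and (17, 8) with Euclidean distance 4.0. For 8 points, brute-force pairwise comparison is shown above. For large n, the divide-and-conquer algorithm (sort by x, recurse on halves, check the dividing strip) achieves O(n log n).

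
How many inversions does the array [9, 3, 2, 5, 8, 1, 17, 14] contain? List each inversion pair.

Finding inversions in [9, 3, 2, 5, 8, 1, 17, 14]:

(0, 1): arr[0]=9 > arr[1]=3
(0, 2): arr[0]=9 > arr[2]=2
(0, 3): arr[0]=9 > arr[3]=5
(0, 4): arr[0]=9 > arr[4]=8
(0, 5): arr[0]=9 > arr[5]=1
(1, 2): arr[1]=3 > arr[2]=2
(1, 5): arr[1]=3 > arr[5]=1
(2, 5): arr[2]=2 > arr[5]=1
(3, 5): arr[3]=5 > arr[5]=1
(4, 5): arr[4]=8 > arr[5]=1
(6, 7): arr[6]=17 > arr[7]=14

Total inversions: 11

The array has 11 inversion(s): (0,1), (0,2), (0,3), (0,4), (0,5), (1,2), (1,5), (2,5), (3,5), (4,5), (6,7). Each pair (i,j) satisfies i < j and arr[i] > arr[j].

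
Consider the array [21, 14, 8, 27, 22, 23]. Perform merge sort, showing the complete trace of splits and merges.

Merge sort trace:

Split: [21, 14, 8, 27, 22, 23] -> [21, 14, 8] and [27, 22, 23]
  Split: [21, 14, 8] -> [21] and [14, 8]
    Split: [14, 8] -> [14] and [8]
    Merge: [14] + [8] -> [8, 14]
  Merge: [21] + [8, 14] -> [8, 14, 21]
  Split: [27, 22, 23] -> [27] and [22, 23]
    Split: [22, 23] -> [22] and [23]
    Merge: [22] + [23] -> [22, 23]
  Merge: [27] + [22, 23] -> [22, 23, 27]
Merge: [8, 14, 21] + [22, 23, 27] -> [8, 14, 21, 22, 23, 27]

Final sorted array: [8, 14, 21, 22, 23, 27]

The merge sort proceeds by recursively splitting the array and merging sorted halves.
After all merges, the sorted array is [8, 14, 21, 22, 23, 27].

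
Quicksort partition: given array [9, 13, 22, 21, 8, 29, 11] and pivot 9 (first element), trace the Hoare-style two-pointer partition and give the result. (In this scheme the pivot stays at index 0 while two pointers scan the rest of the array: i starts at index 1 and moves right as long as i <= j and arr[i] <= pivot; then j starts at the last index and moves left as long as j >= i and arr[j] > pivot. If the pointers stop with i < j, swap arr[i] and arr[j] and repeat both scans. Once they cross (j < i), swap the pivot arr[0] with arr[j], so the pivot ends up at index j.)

Hoare-style two-pointer partition with pivot = 9:

Initial array: [9, 13, 22, 21, 8, 29, 11]

Pointers start at i = 1, j = 6.
i stops at index 1 (arr[1]=13 > 9), j stops at index 4 (arr[4]=8 <= 9): swap arr[1] and arr[4], array becomes [9, 8, 22, 21, 13, 29, 11]
i ends at 2, j ends at 1: the pointers have crossed (j < i), so scanning stops.

Swap pivot arr[0] with arr[1] to place pivot at position 1: [8, 9, 22, 21, 13, 29, 11]
Pivot position: 1

After partitioning with pivot 9, the array becomes [8, 9, 22, 21, 13, 29, 11]. The pivot is placed at index 1. All elements to the left of the pivot are <= 9, and all elements to the right are > 9.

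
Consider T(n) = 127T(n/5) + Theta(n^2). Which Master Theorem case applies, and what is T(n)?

Master Theorem for T(n) = 127T(n/5) + O(n^2):

a = 127, b = 5, c = 2
log_b(a) = log_5(127) = 3.0099

Case 1: c = 2 < log_5(127) = 3.0099
T(n) = O(n^(log_5 127))

For T(n) = 127T(n/5) + O(n^2): log_5(127) = 3.0099. This is Case 1 of the Master Theorem (c < log_b(a), work dominated by leaves), giving O(n^(log_5 127)).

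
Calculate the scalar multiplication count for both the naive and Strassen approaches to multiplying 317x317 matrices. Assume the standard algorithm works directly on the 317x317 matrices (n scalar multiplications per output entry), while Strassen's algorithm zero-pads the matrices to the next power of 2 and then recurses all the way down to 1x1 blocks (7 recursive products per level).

Matrix multiplication for 317x317 matrices:

Strassen's algorithm requires power-of-2 dimensions. Pad 317x317 to 512x512 (next power of 2).

Standard algorithm: 317^3 = 31855013 multiplications
Strassen's algorithm: 7^(log2(512)) = 7^9 = 40353607 multiplications
Difference: 31855013 - 40353607 = -8498594 (Strassen uses MORE here due to padding overhead — for small or just-over-power-of-2 n, padding can outweigh the per-level savings)

Standard: 31855013 multiplications (317^3). Strassen: 40353607 multiplications (7^9, after padding to 512x512). Strassen reduces 8 recursive multiplications to 7 at each level.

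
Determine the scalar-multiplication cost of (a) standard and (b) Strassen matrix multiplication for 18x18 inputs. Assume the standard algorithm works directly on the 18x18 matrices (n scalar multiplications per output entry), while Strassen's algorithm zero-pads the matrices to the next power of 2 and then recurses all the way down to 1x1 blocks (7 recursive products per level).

Matrix multiplication for 18x18 matrices:

Strassen's algorithm requires power-of-2 dimensions. Pad 18x18 to 32x32 (next power of 2).

Standard algorithm: 18^3 = 5832 multiplications
Strassen's algorithm: 7^(log2(32)) = 7^5 = 16807 multiplications
Difference: 5832 - 16807 = -10975 (Strassen uses MORE here due to padding overhead — for small or just-over-power-of-2 n, padding can outweigh the per-level savings)

Standard: 5832 multiplications (18^3). Strassen: 16807 multiplications (7^5, after padding to 32x32). Strassen reduces 8 recursive multiplications to 7 at each level.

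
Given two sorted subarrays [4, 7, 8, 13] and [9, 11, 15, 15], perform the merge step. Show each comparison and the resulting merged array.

Merging process:

Compare 4 vs 9: take 4 from left. Merged: [4]
Compare 7 vs 9: take 7 from left. Merged: [4, 7]
Compare 8 vs 9: take 8 from left. Merged: [4, 7, 8]
Compare 13 vs 9: take 9 from right. Merged: [4, 7, 8, 9]
Compare 13 vs 11: take 11 from right. Merged: [4, 7, 8, 9, 11]
Compare 13 vs 15: take 13 from left. Merged: [4, 7, 8, 9, 11, 13]
Append remaining from right: [15, 15]. Merged: [4, 7, 8, 9, 11, 13, 15, 15]

Final merged array: [4, 7, 8, 9, 11, 13, 15, 15]
Total comparisons: 6

The merged array is [4, 7, 8, 9, 11, 13, 15, 15], requiring 6 comparisons. The merge step runs in O(n) time where n is the total number of elements.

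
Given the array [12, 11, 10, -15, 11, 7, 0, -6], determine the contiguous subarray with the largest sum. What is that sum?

Using Kadane's algorithm on [12, 11, 10, -15, 11, 7, 0, -6]:

Scanning through the array:
Position 1 (value 11): max_ending_here = 23, max_so_far = 23
Position 2 (value 10): max_ending_here = 33, max_so_far = 33
Position 3 (value -15): max_ending_here = 18, max_so_far = 33
Position 4 (value 11): max_ending_here = 29, max_so_far = 33
Position 5 (value 7): max_ending_here = 36, max_so_far = 36
Position 6 (value 0): max_ending_here = 36, max_so_far = 36
Position 7 (value -6): max_ending_here = 30, max_so_far = 36

Maximum subarray: [12, 11, 10, -15, 11, 7]
Maximum sum: 36

The maximum subarray is [12, 11, 10, -15, 11, 7] with sum 36. This subarray runs from index 0 to index 5.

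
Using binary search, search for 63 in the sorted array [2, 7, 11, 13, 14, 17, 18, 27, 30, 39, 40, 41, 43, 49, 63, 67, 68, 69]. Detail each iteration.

Binary search for 63 in [2, 7, 11, 13, 14, 17, 18, 27, 30, 39, 40, 41, 43, 49, 63, 67, 68, 69]:

lo=0, hi=17, mid=8, arr[mid]=30 -> 30 < 63, search right half
lo=9, hi=17, mid=13, arr[mid]=49 -> 49 < 63, search right half
lo=14, hi=17, mid=15, arr[mid]=67 -> 67 > 63, search left half
lo=14, hi=14, mid=14, arr[mid]=63 -> Found target at index 14!

Binary search finds 63 at index 14 after 4 comparisons. The search repeatedly halves the search space by comparing with the middle element.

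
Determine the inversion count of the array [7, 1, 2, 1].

Finding inversions in [7, 1, 2, 1]:

(0, 1): arr[0]=7 > arr[1]=1
(0, 2): arr[0]=7 > arr[2]=2
(0, 3): arr[0]=7 > arr[3]=1
(2, 3): arr[2]=2 > arr[3]=1

Total inversions: 4

The array has 4 inversion(s): (0,1), (0,2), (0,3), (2,3). Each pair (i,j) satisfies i < j and arr[i] > arr[j].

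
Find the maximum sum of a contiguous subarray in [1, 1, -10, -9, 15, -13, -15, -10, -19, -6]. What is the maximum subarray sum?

Using Kadane's algorithm on [1, 1, -10, -9, 15, -13, -15, -10, -19, -6]:

Scanning through the array:
Position 1 (value 1): max_ending_here = 2, max_so_far = 2
Position 2 (value -10): max_ending_here = -8, max_so_far = 2
Position 3 (value -9): max_ending_here = -9, max_so_far = 2
Position 4 (value 15): max_ending_here = 15, max_so_far = 15
Position 5 (value -13): max_ending_here = 2, max_so_far = 15
Position 6 (value -15): max_ending_here = -13, max_so_far = 15
Position 7 (value -10): max_ending_here = -10, max_so_far = 15
Position 8 (value -19): max_ending_here = -19, max_so_far = 15
Position 9 (value -6): max_ending_here = -6, max_so_far = 15

Maximum subarray: [15]
Maximum sum: 15

The maximum subarray is [15] with sum 15. This subarray runs from index 4 to index 4.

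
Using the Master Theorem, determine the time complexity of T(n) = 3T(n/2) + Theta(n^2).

Master Theorem for T(n) = 3T(n/2) + O(n^2):

a = 3, b = 2, c = 2
log_b(a) = log_2(3) = 1.5850

Case 3: c = 2 > log_2(3) = 1.5850
T(n) = O(n^2) = O(n^2)

For T(n) = 3T(n/2) + O(n^2): log_2(3) = 1.5850. This is Case 3 of the Master Theorem (c > log_b(a), work dominated by root), giving O(n^2).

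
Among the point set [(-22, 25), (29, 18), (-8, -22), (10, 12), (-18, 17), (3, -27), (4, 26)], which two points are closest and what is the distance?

Computing all pairwise distances among 7 points:

d((-22, 25), (29, 18)) = 51.4782
d((-22, 25), (-8, -22)) = 49.0408
d((-22, 25), (10, 12)) = 34.5398
d((-22, 25), (-18, 17)) = 8.9443 <-- minimum
d((-22, 25), (3, -27)) = 57.6975
d((-22, 25), (4, 26)) = 26.0192
d((29, 18), (-8, -22)) = 54.4885
d((29, 18), (10, 12)) = 19.9249
d((29, 18), (-18, 17)) = 47.0106
d((29, 18), (3, -27)) = 51.9711
d((29, 18), (4, 26)) = 26.2488
d((-8, -22), (10, 12)) = 38.4708
d((-8, -22), (-18, 17)) = 40.2616
d((-8, -22), (3, -27)) = 12.083
d((-8, -22), (4, 26)) = 49.4773
d((10, 12), (-18, 17)) = 28.4429
d((10, 12), (3, -27)) = 39.6232
d((10, 12), (4, 26)) = 15.2315
d((-18, 17), (3, -27)) = 48.7545
d((-18, 17), (4, 26)) = 23.7697
d((3, -27), (4, 26)) = 53.0094

Closest pair: (-22, 25) and (-18, 17) with distance 8.9443

The closest pair is (-22, 25) and (-18, 17) with Euclidean distance 8.9443. For 7 points, brute-force pairwise comparison is shown above. For large n, the divide-and-conquer algorithm (sort by x, recurse on halves, check the dividing strip) achieves O(n log n).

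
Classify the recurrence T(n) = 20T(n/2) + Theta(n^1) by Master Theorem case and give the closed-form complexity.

Master Theorem for T(n) = 20T(n/2) + O(n^1):

a = 20, b = 2, c = 1
log_b(a) = log_2(20) = 4.3219

Case 1: c = 1 < log_2(20) = 4.3219
T(n) = O(n^(log_2 20))

For T(n) = 20T(n/2) + O(n^1): log_2(20) = 4.3219. This is Case 1 of the Master Theorem (c < log_b(a), work dominated by leaves), giving O(n^(log_2 20)).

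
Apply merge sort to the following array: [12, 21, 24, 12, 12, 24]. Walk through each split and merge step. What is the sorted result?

Merge sort trace:

Split: [12, 21, 24, 12, 12, 24] -> [12, 21, 24] and [12, 12, 24]
  Split: [12, 21, 24] -> [12] and [21, 24]
    Split: [21, 24] -> [21] and [24]
    Merge: [21] + [24] -> [21, 24]
  Merge: [12] + [21, 24] -> [12, 21, 24]
  Split: [12, 12, 24] -> [12] and [12, 24]
    Split: [12, 24] -> [12] and [24]
    Merge: [12] + [24] -> [12, 24]
  Merge: [12] + [12, 24] -> [12, 12, 24]
Merge: [12, 21, 24] + [12, 12, 24] -> [12, 12, 12, 21, 24, 24]

Final sorted array: [12, 12, 12, 21, 24, 24]

The merge sort proceeds by recursively splitting the array and merging sorted halves.
After all merges, the sorted array is [12, 12, 12, 21, 24, 24].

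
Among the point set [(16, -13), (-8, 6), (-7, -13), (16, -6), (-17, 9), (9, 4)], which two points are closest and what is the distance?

Computing all pairwise distances among 6 points:

d((16, -13), (-8, 6)) = 30.6105
d((16, -13), (-7, -13)) = 23.0
d((16, -13), (16, -6)) = 7.0 <-- minimum
d((16, -13), (-17, 9)) = 39.6611
d((16, -13), (9, 4)) = 18.3848
d((-8, 6), (-7, -13)) = 19.0263
d((-8, 6), (16, -6)) = 26.8328
d((-8, 6), (-17, 9)) = 9.4868
d((-8, 6), (9, 4)) = 17.1172
d((-7, -13), (16, -6)) = 24.0416
d((-7, -13), (-17, 9)) = 24.1661
d((-7, -13), (9, 4)) = 23.3452
d((16, -6), (-17, 9)) = 36.2491
d((16, -6), (9, 4)) = 12.2066
d((-17, 9), (9, 4)) = 26.4764

Closest pair: (16, -13) and (16, -6) with distance 7.0

The closest pair is (16, -13) and (16, -6) with Euclidean distance 7.0. For 6 points, brute-force pairwise comparison is shown above. For large n, the divide-and-conquer algorithm (sort by x, recurse on halves, check the dividing strip) achieves O(n log n).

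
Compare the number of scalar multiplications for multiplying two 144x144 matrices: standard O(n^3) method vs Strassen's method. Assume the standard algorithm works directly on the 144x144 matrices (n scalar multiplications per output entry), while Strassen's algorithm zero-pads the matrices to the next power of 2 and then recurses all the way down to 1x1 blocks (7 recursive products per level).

Matrix multiplication for 144x144 matrices:

Strassen's algorithm requires power-of-2 dimensions. Pad 144x144 to 256x256 (next power of 2).

Standard algorithm: 144^3 = 2985984 multiplications
Strassen's algorithm: 7^(log2(256)) = 7^8 = 5764801 multiplications
Difference: 2985984 - 5764801 = -2778817 (Strassen uses MORE here due to padding overhead — for small or just-over-power-of-2 n, padding can outweigh the per-level savings)

Standard: 2985984 multiplications (144^3). Strassen: 5764801 multiplications (7^8, after padding to 256x256). Strassen reduces 8 recursive multiplications to 7 at each level.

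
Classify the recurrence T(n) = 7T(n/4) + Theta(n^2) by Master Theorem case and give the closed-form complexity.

Master Theorem for T(n) = 7T(n/4) + O(n^2):

a = 7, b = 4, c = 2
log_b(a) = log_4(7) = 1.4037

Case 3: c = 2 > log_4(7) = 1.4037
T(n) = O(n^2) = O(n^2)

For T(n) = 7T(n/4) + O(n^2): log_4(7) = 1.4037. This is Case 3 of the Master Theorem (c > log_b(a), work dominated by root), giving O(n^2).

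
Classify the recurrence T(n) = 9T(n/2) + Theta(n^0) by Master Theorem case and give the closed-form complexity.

Master Theorem for T(n) = 9T(n/2) + O(n^0):

a = 9, b = 2, c = 0
log_b(a) = log_2(9) = 3.1699

Case 1: c = 0 < log_2(9) = 3.1699
T(n) = O(n^(log_2 9))

For T(n) = 9T(n/2) + O(n^0): log_2(9) = 3.1699. This is Case 1 of the Master Theorem (c < log_b(a), work dominated by leaves), giving O(n^(log_2 9)).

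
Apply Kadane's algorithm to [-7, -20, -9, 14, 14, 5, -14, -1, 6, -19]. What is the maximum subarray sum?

Using Kadane's algorithm on [-7, -20, -9, 14, 14, 5, -14, -1, 6, -19]:

Scanning through the array:
Position 1 (value -20): max_ending_here = -20, max_so_far = -7
Position 2 (value -9): max_ending_here = -9, max_so_far = -7
Position 3 (value 14): max_ending_here = 14, max_so_far = 14
Position 4 (value 14): max_ending_here = 28, max_so_far = 28
Position 5 (value 5): max_ending_here = 33, max_so_far = 33
Position 6 (value -14): max_ending_here = 19, max_so_far = 33
Position 7 (value -1): max_ending_here = 18, max_so_far = 33
Position 8 (value 6): max_ending_here = 24, max_so_far = 33
Position 9 (value -19): max_ending_here = 5, max_so_far = 33

Maximum subarray: [14, 14, 5]
Maximum sum: 33

The maximum subarray is [14, 14, 5] with sum 33. This subarray runs from index 3 to index 5.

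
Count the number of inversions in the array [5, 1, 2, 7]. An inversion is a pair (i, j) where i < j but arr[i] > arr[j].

Finding inversions in [5, 1, 2, 7]:

(0, 1): arr[0]=5 > arr[1]=1
(0, 2): arr[0]=5 > arr[2]=2

Total inversions: 2

The array has 2 inversion(s): (0,1), (0,2). Each pair (i,j) satisfies i < j and arr[i] > arr[j].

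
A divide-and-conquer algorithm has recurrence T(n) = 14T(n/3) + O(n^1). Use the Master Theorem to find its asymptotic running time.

Master Theorem for T(n) = 14T(n/3) + O(n^1):

a = 14, b = 3, c = 1
log_b(a) = log_3(14) = 2.4022

Case 1: c = 1 < log_3(14) = 2.4022
T(n) = O(n^(log_3 14))

For T(n) = 14T(n/3) + O(n^1): log_3(14) = 2.4022. This is Case 1 of the Master Theorem (c < log_b(a), work dominated by leaves), giving O(n^(log_3 14)).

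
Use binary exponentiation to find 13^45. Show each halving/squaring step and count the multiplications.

Computing 13^45 by squaring (build up from 13^1; each line after the first costs one multiplication):

13^1 = 13
13^2 = (13^1)^2 = 13^2 = 169
13^4 = (13^2)^2 = 169^2 = 28561
13^5 = 13 * 13^4 = 13 * 28561 = 371293
13^10 = (13^5)^2 = 371293^2 = 137858491849
13^11 = 13 * 13^10 = 13 * 137858491849 = 1792160394037
13^22 = (13^11)^2 = 1792160394037^2 = 3211838877954855105157369
13^44 = (13^22)^2 = 3211838877954855105157369^2 = 10315908977942302627204470186314316211062255002161
13^45 = 13 * 13^44 = 13 * 10315908977942302627204470186314316211062255002161 = 134106816713249934153658112422086110743809315028093

Result: 134106816713249934153658112422086110743809315028093
Multiplications needed: 8 (8 lines after 13^1)

13^45 = 134106816713249934153658112422086110743809315028093. Using exponentiation by squaring, this requires 8 multiplications. The key idea: if the exponent is even, square the half-power; if odd, multiply by the base once.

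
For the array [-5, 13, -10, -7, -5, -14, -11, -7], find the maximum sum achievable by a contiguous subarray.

Using Kadane's algorithm on [-5, 13, -10, -7, -5, -14, -11, -7]:

Scanning through the array:
Position 1 (value 13): max_ending_here = 13, max_so_far = 13
Position 2 (value -10): max_ending_here = 3, max_so_far = 13
Position 3 (value -7): max_ending_here = -4, max_so_far = 13
Position 4 (value -5): max_ending_here = -5, max_so_far = 13
Position 5 (value -14): max_ending_here = -14, max_so_far = 13
Position 6 (value -11): max_ending_here = -11, max_so_far = 13
Position 7 (value -7): max_ending_here = -7, max_so_far = 13

Maximum subarray: [13]
Maximum sum: 13

The maximum subarray is [13] with sum 13. This subarray runs from index 1 to index 1.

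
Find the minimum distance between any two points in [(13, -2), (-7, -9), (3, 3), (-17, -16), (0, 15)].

Computing all pairwise distances among 5 points:

d((13, -2), (-7, -9)) = 21.1896
d((13, -2), (3, 3)) = 11.1803 <-- minimum
d((13, -2), (-17, -16)) = 33.1059
d((13, -2), (0, 15)) = 21.4009
d((-7, -9), (3, 3)) = 15.6205
d((-7, -9), (-17, -16)) = 12.2066
d((-7, -9), (0, 15)) = 25.0
d((3, 3), (-17, -16)) = 27.5862
d((3, 3), (0, 15)) = 12.3693
d((-17, -16), (0, 15)) = 35.3553

Closest pair: (13, -2) and (3, 3) with distance 11.1803

The closest pair is (13, -2) and (3, 3) with Euclidean distance 11.1803. For 5 points, brute-force pairwise comparison is shown above. For large n, the divide-and-conquer algorithm (sort by x, recurse on halves, check the dividing strip) achieves O(n log n).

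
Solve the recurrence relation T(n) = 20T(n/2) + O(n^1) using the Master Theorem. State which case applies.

Master Theorem for T(n) = 20T(n/2) + O(n^1):

a = 20, b = 2, c = 1
log_b(a) = log_2(20) = 4.3219

Case 1: c = 1 < log_2(20) = 4.3219
T(n) = O(n^(log_2 20))

For T(n) = 20T(n/2) + O(n^1): log_2(20) = 4.3219. This is Case 1 of the Master Theorem (c < log_b(a), work dominated by leaves), giving O(n^(log_2 20)).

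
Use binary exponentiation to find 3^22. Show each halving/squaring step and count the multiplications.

Computing 3^22 by squaring (build up from 3^1; each line after the first costs one multiplication):

3^1 = 3
3^2 = (3^1)^2 = 3^2 = 9
3^4 = (3^2)^2 = 9^2 = 81
3^5 = 3 * 3^4 = 3 * 81 = 243
3^10 = (3^5)^2 = 243^2 = 59049
3^11 = 3 * 3^10 = 3 * 59049 = 177147
3^22 = (3^11)^2 = 177147^2 = 31381059609

Result: 31381059609
Multiplications needed: 6 (6 lines after 3^1)

3^22 = 31381059609. Using exponentiation by squaring, this requires 6 multiplications. The key idea: if the exponent is even, square the half-power; if odd, multiply by the base once.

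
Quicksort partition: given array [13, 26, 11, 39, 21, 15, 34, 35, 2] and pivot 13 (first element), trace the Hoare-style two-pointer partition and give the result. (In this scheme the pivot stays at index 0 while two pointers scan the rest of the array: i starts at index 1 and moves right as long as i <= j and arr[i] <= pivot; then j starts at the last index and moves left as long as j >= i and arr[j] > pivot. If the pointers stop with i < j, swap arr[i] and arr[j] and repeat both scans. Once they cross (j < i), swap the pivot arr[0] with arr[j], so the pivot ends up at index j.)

Hoare-style two-pointer partition with pivot = 13:

Initial array: [13, 26, 11, 39, 21, 15, 34, 35, 2]

Pointers start at i = 1, j = 8.
i stops at index 1 (arr[1]=26 > 13), j stops at index 8 (arr[8]=2 <= 13): swap arr[1] and arr[8], array becomes [13, 2, 11, 39, 21, 15, 34, 35, 26]
i ends at 3, j ends at 2: the pointers have crossed (j < i), so scanning stops.

Swap pivot arr[0] with arr[2] to place pivot at position 2: [11, 2, 13, 39, 21, 15, 34, 35, 26]
Pivot position: 2

After partitioning with pivot 13, the array becomes [11, 2, 13, 39, 21, 15, 34, 35, 26]. The pivot is placed at index 2. All elements to the left of the pivot are <= 13, and all elements to the right are > 13.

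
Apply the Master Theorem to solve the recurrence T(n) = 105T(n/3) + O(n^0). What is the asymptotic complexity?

Master Theorem for T(n) = 105T(n/3) + O(n^0):

a = 105, b = 3, c = 0
log_b(a) = log_3(105) = 4.2362

Case 1: c = 0 < log_3(105) = 4.2362
T(n) = O(n^(log_3 105))

For T(n) = 105T(n/3) + O(n^0): log_3(105) = 4.2362. This is Case 1 of the Master Theorem (c < log_b(a), work dominated by leaves), giving O(n^(log_3 105)).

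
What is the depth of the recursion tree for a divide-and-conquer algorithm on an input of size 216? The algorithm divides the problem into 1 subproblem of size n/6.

For divide and conquer with division factor 6:

Problem sizes at each level:
Level 0: 216
Level 1: 36
Level 2: 6
Level 3: 1

The root is level 0 and the size-1 base case is level 3 (the tree spans levels 0 through 3, i.e. 4 levels counting the root), so the depth is the number of divisions: log_6(216) = 3

The recursion tree depth is log_6(216) = 3. At each level, the problem size is divided by 6, so it takes 3 divisions to reduce to a base case of size 1. The algorithm makes 1 recursive call at each level.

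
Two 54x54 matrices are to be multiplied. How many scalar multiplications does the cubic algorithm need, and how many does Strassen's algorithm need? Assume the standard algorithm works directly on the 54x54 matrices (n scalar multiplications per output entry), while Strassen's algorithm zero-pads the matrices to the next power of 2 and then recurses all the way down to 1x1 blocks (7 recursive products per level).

Matrix multiplication for 54x54 matrices:

Strassen's algorithm requires power-of-2 dimensions. Pad 54x54 to 64x64 (next power of 2).

Standard algorithm: 54^3 = 157464 multiplications
Strassen's algorithm: 7^(log2(64)) = 7^6 = 117649 multiplications
Savings: 157464 - 117649 = 39815 multiplications

Standard: 157464 multiplications (54^3). Strassen: 117649 multiplications (7^6, after padding to 64x64). Strassen reduces 8 recursive multiplications to 7 at each level.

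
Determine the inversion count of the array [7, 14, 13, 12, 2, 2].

Finding inversions in [7, 14, 13, 12, 2, 2]:

(0, 4): arr[0]=7 > arr[4]=2
(0, 5): arr[0]=7 > arr[5]=2
(1, 2): arr[1]=14 > arr[2]=13
(1, 3): arr[1]=14 > arr[3]=12
(1, 4): arr[1]=14 > arr[4]=2
(1, 5): arr[1]=14 > arr[5]=2
(2, 3): arr[2]=13 > arr[3]=12
(2, 4): arr[2]=13 > arr[4]=2
(2, 5): arr[2]=13 > arr[5]=2
(3, 4): arr[3]=12 > arr[4]=2
(3, 5): arr[3]=12 > arr[5]=2

Total inversions: 11

The array has 11 inversion(s): (0,4), (0,5), (1,2), (1,3), (1,4), (1,5), (2,3), (2,4), (2,5), (3,4), (3,5). Each pair (i,j) satisfies i < j and arr[i] > arr[j].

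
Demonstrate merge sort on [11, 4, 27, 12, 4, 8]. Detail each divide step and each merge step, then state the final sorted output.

Merge sort trace:

Split: [11, 4, 27, 12, 4, 8] -> [11, 4, 27] and [12, 4, 8]
  Split: [11, 4, 27] -> [11] and [4, 27]
    Split: [4, 27] -> [4] and [27]
    Merge: [4] + [27] -> [4, 27]
  Merge: [11] + [4, 27] -> [4, 11, 27]
  Split: [12, 4, 8] -> [12] and [4, 8]
    Split: [4, 8] -> [4] and [8]
    Merge: [4] + [8] -> [4, 8]
  Merge: [12] + [4, 8] -> [4, 8, 12]
Merge: [4, 11, 27] + [4, 8, 12] -> [4, 4, 8, 11, 12, 27]

Final sorted array: [4, 4, 8, 11, 12, 27]

The merge sort proceeds by recursively splitting the array and merging sorted halves.
After all merges, the sorted array is [4, 4, 8, 11, 12, 27].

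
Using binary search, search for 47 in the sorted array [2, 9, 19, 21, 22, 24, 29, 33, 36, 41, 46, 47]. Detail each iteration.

Binary search for 47 in [2, 9, 19, 21, 22, 24, 29, 33, 36, 41, 46, 47]:

lo=0, hi=11, mid=5, arr[mid]=24 -> 24 < 47, search right half
lo=6, hi=11, mid=8, arr[mid]=36 -> 36 < 47, search right half
lo=9, hi=11, mid=10, arr[mid]=46 -> 46 < 47, search right half
lo=11, hi=11, mid=11, arr[mid]=47 -> Found target at index 11!

Binary search finds 47 at index 11 after 4 comparisons. The search repeatedly halves the search space by comparing with the middle element.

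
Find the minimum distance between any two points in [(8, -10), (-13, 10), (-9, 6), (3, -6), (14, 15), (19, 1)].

Computing all pairwise distances among 6 points:

d((8, -10), (-13, 10)) = 29.0
d((8, -10), (-9, 6)) = 23.3452
d((8, -10), (3, -6)) = 6.4031
d((8, -10), (14, 15)) = 25.7099
d((8, -10), (19, 1)) = 15.5563
d((-13, 10), (-9, 6)) = 5.6569 <-- minimum
d((-13, 10), (3, -6)) = 22.6274
d((-13, 10), (14, 15)) = 27.4591
d((-13, 10), (19, 1)) = 33.2415
d((-9, 6), (3, -6)) = 16.9706
d((-9, 6), (14, 15)) = 24.6982
d((-9, 6), (19, 1)) = 28.4429
d((3, -6), (14, 15)) = 23.7065
d((3, -6), (19, 1)) = 17.4642
d((14, 15), (19, 1)) = 14.8661

Closest pair: (-13, 10) and (-9, 6) with distance 5.6569

The closest pair is (-13, 10) and (-9, 6) with Euclidean distance 5.6569. For 6 points, brute-force pairwise comparison is shown above. For large n, the divide-and-conquer algorithm (sort by x, recurse on halves, check the dividing strip) achieves O(n log n).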